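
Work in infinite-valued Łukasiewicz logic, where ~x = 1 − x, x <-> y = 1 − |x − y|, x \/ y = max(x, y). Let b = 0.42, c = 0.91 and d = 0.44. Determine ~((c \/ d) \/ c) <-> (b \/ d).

0.65

c \/ d = max(0.91, 0.44) = 0.91
(c \/ d) \/ c = max(0.91, 0.91) = 0.91
~((c \/ d) \/ c) = 1 − 0.91 = 0.09
b \/ d = max(0.42, 0.44) = 0.44
~((c \/ d) \/ c) <-> (b \/ d) = 1 − |0.09 − 0.44| = 1 − 0.35 = 0.65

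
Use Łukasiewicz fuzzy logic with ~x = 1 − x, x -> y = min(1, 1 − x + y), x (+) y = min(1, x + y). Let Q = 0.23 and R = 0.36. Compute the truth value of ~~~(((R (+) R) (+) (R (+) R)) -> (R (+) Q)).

0.41

R (+) R = min(1, 0.36 + 0.36) = min(1, 0.72) = 0.72
(R (+) R) (+) (R (+) R) = min(1, 0.72 + 0.72) = min(1, 1.44) = 1.00
R (+) Q = min(1, 0.36 + 0.23) = min(1, 0.59) = 0.59
((R (+) R) (+) (R (+) R)) -> (R (+) Q) = min(1, 1 − 1.00 + 0.59) = min(1, 0.59) = 0.59
~(((R (+) R) (+) (R (+) R)) -> (R (+) Q)) = 1 − 0.59 = 0.41
~~(((R (+) R) (+) (R (+) R)) -> (R (+) Q)) = 1 − 0.41 = 0.59
~~~(((R (+) R) (+) (R (+) R)) -> (R (+) Q)) = 1 − 0.59 = 0.41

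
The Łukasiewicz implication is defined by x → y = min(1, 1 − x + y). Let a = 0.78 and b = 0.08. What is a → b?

0.30

a → b = min(1, 1 − 0.78 + 0.08) = min(1, 0.30) = 0.30
For comparison, the Gödel implication (1 if x ≤ y else y) would give 0.08.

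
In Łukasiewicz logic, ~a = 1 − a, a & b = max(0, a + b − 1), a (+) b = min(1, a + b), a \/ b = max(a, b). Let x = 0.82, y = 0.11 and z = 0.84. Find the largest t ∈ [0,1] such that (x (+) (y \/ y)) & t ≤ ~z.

0.23

y \/ y = max(0.11, 0.11) = 0.11
x (+) (y \/ y) = min(1, 0.82 + 0.11) = min(1, 0.93) = 0.93
So the left factor is x (+) (y \/ y) = 0.93.
~z = 1 − 0.84 = 0.16
So the right-hand bound is ~z = 0.16.
The residuum of the Łukasiewicz t-norm gives the supremum: min(1, 1 − 0.93 + 0.16).
1 − 0.93 + 0.16 = 0.23, so t = min(1, 0.23) = 0.23.
Check: 0.93 & 0.23 = max(0, 0.16) = 0.16 ≤ 0.16.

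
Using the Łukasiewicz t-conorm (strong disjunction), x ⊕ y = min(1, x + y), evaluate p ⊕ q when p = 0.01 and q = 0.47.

0.48

p ⊕ q = min(1, 0.01 + 0.47) = min(1, 0.48) = 0.48
For comparison, the Gödel t-conorm max(x, y) would give 0.47.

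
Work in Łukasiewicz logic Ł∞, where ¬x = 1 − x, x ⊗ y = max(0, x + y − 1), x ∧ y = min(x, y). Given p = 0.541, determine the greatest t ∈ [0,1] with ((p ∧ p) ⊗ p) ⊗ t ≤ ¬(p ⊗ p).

p ∧ p = min(0.541, 0.541) = 0.541
(p ∧ p) ⊗ p = max(0, 0.541 + 0.541 − 1) = max(0, 0.082) = 0.082
So the left factor is (p ∧ p) ⊗ p = 0.082.
p ⊗ p = max(0, 0.541 + 0.541 − 1) = max(0, 0.082) = 0.082
¬(p ⊗ p) = 1 − 0.082 = 0.918
So the right-hand bound is ¬(p ⊗ p) = 0.918.
The residuum of the Łukasiewicz t-norm gives the supremum: min(1, 1 − 0.082 + 0.918).
1 − 0.082 + 0.918 = 1.836, so t = min(1, 1.836) = 1.000.
Check: 0.082 ⊗ 1.000 = max(0, 0.082) = 0.082 ≤ 0.918.

1.000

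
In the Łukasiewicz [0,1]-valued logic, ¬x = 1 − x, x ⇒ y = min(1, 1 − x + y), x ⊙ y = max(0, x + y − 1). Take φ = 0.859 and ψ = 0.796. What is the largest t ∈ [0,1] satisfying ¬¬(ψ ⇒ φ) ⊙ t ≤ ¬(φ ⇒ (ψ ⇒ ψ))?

ψ ⇒ φ = min(1, 1 − 0.796 + 0.859) = min(1, 1.063) = 1.000
¬(ψ ⇒ φ) = 1 − 1.000 = 0.000
¬¬(ψ ⇒ φ) = 1 − 0.000 = 1.000
So the left factor is ¬¬(ψ ⇒ φ) = 1.000.
ψ ⇒ ψ = min(1, 1 − 0.796 + 0.796) = min(1, 1.000) = 1.000
φ ⇒ (ψ ⇒ ψ) = min(1, 1 − 0.859 + 1.000) = min(1, 1.141) = 1.000
¬(φ ⇒ (ψ ⇒ ψ)) = 1 − 1.000 = 0.000
So the right-hand bound is ¬(φ ⇒ (ψ ⇒ ψ)) = 0.000.
The residuum of the Łukasiewicz t-norm gives the supremum: min(1, 1 − 1.000 + 0.000).
1 − 1.000 + 0.000 = 0.000, so t = min(1, 0.000) = 0.000.
Check: 1.000 ⊙ 0.000 = max(0, 0.000) = 0.000 ≤ 0.000.

0.000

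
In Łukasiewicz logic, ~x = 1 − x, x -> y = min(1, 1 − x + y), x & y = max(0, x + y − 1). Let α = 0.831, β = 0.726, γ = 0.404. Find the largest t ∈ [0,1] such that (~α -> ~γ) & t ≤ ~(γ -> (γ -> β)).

~α = 1 − 0.831 = 0.169
~γ = 1 − 0.404 = 0.596
~α -> ~γ = min(1, 1 − 0.169 + 0.596) = min(1, 1.427) = 1.000
So the left factor is ~α -> ~γ = 1.000.
γ -> β = min(1, 1 − 0.404 + 0.726) = min(1, 1.322) = 1.000
γ -> (γ -> β) = min(1, 1 − 0.404 + 1.000) = min(1, 1.596) = 1.000
~(γ -> (γ -> β)) = 1 − 1.000 = 0.000
So the right-hand bound is ~(γ -> (γ -> β)) = 0.000.
The residuum of the Łukasiewicz t-norm gives the supremum: min(1, 1 − 1.000 + 0.000).
1 − 1.000 + 0.000 = 0.000, so t = min(1, 0.000) = 0.000.
Check: 1.000 & 0.000 = max(0, 0.000) = 0.000 ≤ 0.000.

0.000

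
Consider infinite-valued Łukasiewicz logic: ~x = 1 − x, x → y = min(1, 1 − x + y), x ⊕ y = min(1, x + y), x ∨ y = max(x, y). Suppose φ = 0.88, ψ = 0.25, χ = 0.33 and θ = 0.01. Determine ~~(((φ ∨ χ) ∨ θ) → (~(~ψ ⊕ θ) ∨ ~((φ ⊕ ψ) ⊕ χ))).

φ ∨ χ = max(0.88, 0.33) = 0.88
(φ ∨ χ) ∨ θ = max(0.88, 0.01) = 0.88
~ψ = 1 − 0.25 = 0.75
~ψ ⊕ θ = min(1, 0.75 + 0.01) = min(1, 0.76) = 0.76
~(~ψ ⊕ θ) = 1 − 0.76 = 0.24
φ ⊕ ψ = min(1, 0.88 + 0.25) = min(1, 1.13) = 1.00
(φ ⊕ ψ) ⊕ χ = min(1, 1.00 + 0.33) = min(1, 1.33) = 1.00
~((φ ⊕ ψ) ⊕ χ) = 1 − 1.00 = 0.00
~(~ψ ⊕ θ) ∨ ~((φ ⊕ ψ) ⊕ χ) = max(0.24, 0.00) = 0.24
((φ ∨ χ) ∨ θ) → (~(~ψ ⊕ θ) ∨ ~((φ ⊕ ψ) ⊕ χ)) = min(1, 1 − 0.88 + 0.24) = min(1, 0.36) = 0.36
~(((φ ∨ χ) ∨ θ) → (~(~ψ ⊕ θ) ∨ ~((φ ⊕ ψ) ⊕ χ))) = 1 − 0.36 = 0.64
~~(((φ ∨ χ) ∨ θ) → (~(~ψ ⊕ θ) ∨ ~((φ ⊕ ψ) ⊕ χ))) = 1 − 0.64 = 0.36

0.36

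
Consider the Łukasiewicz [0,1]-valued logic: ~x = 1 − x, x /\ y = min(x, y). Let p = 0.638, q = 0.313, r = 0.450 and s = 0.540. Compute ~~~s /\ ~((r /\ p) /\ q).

0.460

~s = 1 − 0.540 = 0.460
~~s = 1 − 0.460 = 0.540
~~~s = 1 − 0.540 = 0.460
r /\ p = min(0.450, 0.638) = 0.450
(r /\ p) /\ q = min(0.450, 0.313) = 0.313
~((r /\ p) /\ q) = 1 − 0.313 = 0.687
~~~s /\ ~((r /\ p) /\ q) = min(0.460, 0.687) = 0.460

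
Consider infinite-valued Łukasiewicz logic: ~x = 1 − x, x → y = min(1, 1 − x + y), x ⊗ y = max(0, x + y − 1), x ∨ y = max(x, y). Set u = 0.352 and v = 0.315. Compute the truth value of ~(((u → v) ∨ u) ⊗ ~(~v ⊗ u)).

u → v = min(1, 1 − 0.352 + 0.315) = min(1, 0.963) = 0.963
(u → v) ∨ u = max(0.963, 0.352) = 0.963
~v = 1 − 0.315 = 0.685
~v ⊗ u = max(0, 0.685 + 0.352 − 1) = max(0, 0.037) = 0.037
~(~v ⊗ u) = 1 − 0.037 = 0.963
((u → v) ∨ u) ⊗ ~(~v ⊗ u) = max(0, 0.963 + 0.963 − 1) = max(0, 0.926) = 0.926
~(((u → v) ∨ u) ⊗ ~(~v ⊗ u)) = 1 − 0.926 = 0.074

0.074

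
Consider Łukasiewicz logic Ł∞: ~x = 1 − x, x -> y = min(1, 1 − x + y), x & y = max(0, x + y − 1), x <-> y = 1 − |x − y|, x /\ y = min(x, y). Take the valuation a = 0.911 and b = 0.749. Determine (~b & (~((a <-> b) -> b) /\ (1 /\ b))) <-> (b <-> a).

0.162

~b = 1 − 0.749 = 0.251
a <-> b = 1 − |0.911 − 0.749| = 1 − 0.162 = 0.838
(a <-> b) -> b = min(1, 1 − 0.838 + 0.749) = min(1, 0.911) = 0.911
~((a <-> b) -> b) = 1 − 0.911 = 0.089
1 /\ b = min(1.000, 0.749) = 0.749
~((a <-> b) -> b) /\ (1 /\ b) = min(0.089, 0.749) = 0.089
~b & (~((a <-> b) -> b) /\ (1 /\ b)) = max(0, 0.251 + 0.089 − 1) = max(0, -0.660) = 0.000
b <-> a = 1 − |0.749 − 0.911| = 1 − 0.162 = 0.838
(~b & (~((a <-> b) -> b) /\ (1 /\ b))) <-> (b <-> a) = 1 − |0.000 − 0.838| = 1 − 0.838 = 0.162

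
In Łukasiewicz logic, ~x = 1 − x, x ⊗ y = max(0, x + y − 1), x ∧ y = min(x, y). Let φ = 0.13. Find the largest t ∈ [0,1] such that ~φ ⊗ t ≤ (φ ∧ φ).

0.26

~φ = 1 − 0.13 = 0.87
So the left factor is ~φ = 0.87.
φ ∧ φ = min(0.13, 0.13) = 0.13
So the right-hand bound is φ ∧ φ = 0.13.
The residuum of the Łukasiewicz t-norm gives the supremum: min(1, 1 − 0.87 + 0.13).
1 − 0.87 + 0.13 = 0.26, so t = min(1, 0.26) = 0.26.
Check: 0.87 ⊗ 0.26 = max(0, 0.13) = 0.13 ≤ 0.13.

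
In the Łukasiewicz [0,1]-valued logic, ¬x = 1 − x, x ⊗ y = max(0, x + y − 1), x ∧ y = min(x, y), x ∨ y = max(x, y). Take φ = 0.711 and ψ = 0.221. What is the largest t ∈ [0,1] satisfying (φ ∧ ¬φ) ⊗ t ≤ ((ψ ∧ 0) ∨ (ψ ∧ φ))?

¬φ = 1 − 0.711 = 0.289
φ ∧ ¬φ = min(0.711, 0.289) = 0.289
So the left factor is φ ∧ ¬φ = 0.289.
ψ ∧ 0 = min(0.221, 0.000) = 0.000
ψ ∧ φ = min(0.221, 0.711) = 0.221
(ψ ∧ 0) ∨ (ψ ∧ φ) = max(0.000, 0.221) = 0.221
So the right-hand bound is (ψ ∧ 0) ∨ (ψ ∧ φ) = 0.221.
The residuum of the Łukasiewicz t-norm gives the supremum: min(1, 1 − 0.289 + 0.221).
1 − 0.289 + 0.221 = 0.932, so t = min(1, 0.932) = 0.932.
Check: 0.289 ⊗ 0.932 = max(0, 0.221) = 0.221 ≤ 0.221.

0.932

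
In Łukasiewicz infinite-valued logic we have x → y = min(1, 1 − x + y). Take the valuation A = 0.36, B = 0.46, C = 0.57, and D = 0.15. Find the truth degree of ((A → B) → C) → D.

0.58

A → B = min(1, 1 − 0.36 + 0.46) = min(1, 1.10) = 1.00
(A → B) → C = min(1, 1 − 1.00 + 0.57) = min(1, 0.57) = 0.57
((A → B) → C) → D = min(1, 1 − 0.57 + 0.15) = min(1, 0.58) = 0.58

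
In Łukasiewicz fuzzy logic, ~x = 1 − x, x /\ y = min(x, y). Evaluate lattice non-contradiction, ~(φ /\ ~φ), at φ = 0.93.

~φ = 1 − 0.93 = 0.07
φ /\ ~φ = min(0.93, 0.07) = 0.07
~(φ /\ ~φ) = 1 − 0.07 = 0.93
(The value 0.93 < 1 shows this instance is not satisfied; not a Ł∞-tautology — its value is 1 − min(a, 1−a).)

0.93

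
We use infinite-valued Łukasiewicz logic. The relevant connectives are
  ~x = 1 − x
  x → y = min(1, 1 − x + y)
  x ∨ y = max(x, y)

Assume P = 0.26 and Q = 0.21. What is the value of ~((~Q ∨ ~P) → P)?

~Q = 1 − 0.21 = 0.79
~P = 1 − 0.26 = 0.74
~Q ∨ ~P = max(0.79, 0.74) = 0.79
(~Q ∨ ~P) → P = min(1, 1 − 0.79 + 0.26) = min(1, 0.47) = 0.47
~((~Q ∨ ~P) → P) = 1 − 0.47 = 0.53

0.53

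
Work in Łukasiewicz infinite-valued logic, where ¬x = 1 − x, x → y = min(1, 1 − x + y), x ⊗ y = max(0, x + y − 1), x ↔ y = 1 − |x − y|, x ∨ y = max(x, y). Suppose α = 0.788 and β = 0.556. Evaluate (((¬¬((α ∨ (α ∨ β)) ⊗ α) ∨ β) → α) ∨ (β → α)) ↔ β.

α ∨ β = max(0.788, 0.556) = 0.788
α ∨ (α ∨ β) = max(0.788, 0.788) = 0.788
(α ∨ (α ∨ β)) ⊗ α = max(0, 0.788 + 0.788 − 1) = max(0, 0.576) = 0.576
¬((α ∨ (α ∨ β)) ⊗ α) = 1 − 0.576 = 0.424
¬¬((α ∨ (α ∨ β)) ⊗ α) = 1 − 0.424 = 0.576
¬¬((α ∨ (α ∨ β)) ⊗ α) ∨ β = max(0.576, 0.556) = 0.576
(¬¬((α ∨ (α ∨ β)) ⊗ α) ∨ β) → α = min(1, 1 − 0.576 + 0.788) = min(1, 1.212) = 1.000
β → α = min(1, 1 − 0.556 + 0.788) = min(1, 1.232) = 1.000
((¬¬((α ∨ (α ∨ β)) ⊗ α) ∨ β) → α) ∨ (β → α) = max(1.000, 1.000) = 1.000
(((¬¬((α ∨ (α ∨ β)) ⊗ α) ∨ β) → α) ∨ (β → α)) ↔ β = 1 − |1.000 − 0.556| = 1 − 0.444 = 0.556

0.556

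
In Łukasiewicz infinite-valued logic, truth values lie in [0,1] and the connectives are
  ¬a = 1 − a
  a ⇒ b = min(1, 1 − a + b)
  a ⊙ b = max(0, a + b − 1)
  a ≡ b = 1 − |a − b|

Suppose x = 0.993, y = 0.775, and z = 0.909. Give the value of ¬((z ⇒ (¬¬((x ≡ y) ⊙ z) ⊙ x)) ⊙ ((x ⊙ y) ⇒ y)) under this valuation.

0.225

x ≡ y = 1 − |0.993 − 0.775| = 1 − 0.218 = 0.782
(x ≡ y) ⊙ z = max(0, 0.782 + 0.909 − 1) = max(0, 0.691) = 0.691
¬((x ≡ y) ⊙ z) = 1 − 0.691 = 0.309
¬¬((x ≡ y) ⊙ z) = 1 − 0.309 = 0.691
¬¬((x ≡ y) ⊙ z) ⊙ x = max(0, 0.691 + 0.993 − 1) = max(0, 0.684) = 0.684
z ⇒ (¬¬((x ≡ y) ⊙ z) ⊙ x) = min(1, 1 − 0.909 + 0.684) = min(1, 0.775) = 0.775
x ⊙ y = max(0, 0.993 + 0.775 − 1) = max(0, 0.768) = 0.768
(x ⊙ y) ⇒ y = min(1, 1 − 0.768 + 0.775) = min(1, 1.007) = 1.000
(z ⇒ (¬¬((x ≡ y) ⊙ z) ⊙ x)) ⊙ ((x ⊙ y) ⇒ y) = max(0, 0.775 + 1.000 − 1) = max(0, 0.775) = 0.775
¬((z ⇒ (¬¬((x ≡ y) ⊙ z) ⊙ x)) ⊙ ((x ⊙ y) ⇒ y)) = 1 − 0.775 = 0.225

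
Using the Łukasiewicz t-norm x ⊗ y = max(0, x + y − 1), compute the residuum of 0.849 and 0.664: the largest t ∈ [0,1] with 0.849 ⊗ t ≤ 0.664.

The residuum of the Łukasiewicz t-norm gives the supremum: min(1, 1 − 0.849 + 0.664).
1 − 0.849 + 0.664 = 0.815, so t = min(1, 0.815) = 0.815.
Check: 0.849 ⊗ 0.815 = max(0, 0.664) = 0.664 ≤ 0.664.

0.815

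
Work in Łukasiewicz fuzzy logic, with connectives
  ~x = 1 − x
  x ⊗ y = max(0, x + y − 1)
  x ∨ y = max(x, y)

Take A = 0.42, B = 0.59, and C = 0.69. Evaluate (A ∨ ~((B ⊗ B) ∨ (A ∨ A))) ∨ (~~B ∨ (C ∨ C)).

0.69

B ⊗ B = max(0, 0.59 + 0.59 − 1) = max(0, 0.18) = 0.18
A ∨ A = max(0.42, 0.42) = 0.42
(B ⊗ B) ∨ (A ∨ A) = max(0.18, 0.42) = 0.42
~((B ⊗ B) ∨ (A ∨ A)) = 1 − 0.42 = 0.58
A ∨ ~((B ⊗ B) ∨ (A ∨ A)) = max(0.42, 0.58) = 0.58
~B = 1 − 0.59 = 0.41
~~B = 1 − 0.41 = 0.59
C ∨ C = max(0.69, 0.69) = 0.69
~~B ∨ (C ∨ C) = max(0.59, 0.69) = 0.69
(A ∨ ~((B ⊗ B) ∨ (A ∨ A))) ∨ (~~B ∨ (C ∨ C)) = max(0.58, 0.69) = 0.69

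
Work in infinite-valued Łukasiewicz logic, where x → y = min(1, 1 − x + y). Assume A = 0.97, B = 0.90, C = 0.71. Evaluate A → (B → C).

0.84

B → C = min(1, 1 − 0.90 + 0.71) = min(1, 0.81) = 0.81
A → (B → C) = min(1, 1 − 0.97 + 0.81) = min(1, 0.84) = 0.84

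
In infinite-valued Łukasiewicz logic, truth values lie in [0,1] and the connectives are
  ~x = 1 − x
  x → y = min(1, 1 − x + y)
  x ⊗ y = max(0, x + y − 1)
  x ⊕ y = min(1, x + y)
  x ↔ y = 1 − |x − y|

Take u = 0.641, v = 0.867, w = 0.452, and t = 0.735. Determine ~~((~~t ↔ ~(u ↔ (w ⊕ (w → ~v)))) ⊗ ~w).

~t = 1 − 0.735 = 0.265
~~t = 1 − 0.265 = 0.735
~v = 1 − 0.867 = 0.133
w → ~v = min(1, 1 − 0.452 + 0.133) = min(1, 0.681) = 0.681
w ⊕ (w → ~v) = min(1, 0.452 + 0.681) = min(1, 1.133) = 1.000
u ↔ (w ⊕ (w → ~v)) = 1 − |0.641 − 1.000| = 1 − 0.359 = 0.641
~(u ↔ (w ⊕ (w → ~v))) = 1 − 0.641 = 0.359
~~t ↔ ~(u ↔ (w ⊕ (w → ~v))) = 1 − |0.735 − 0.359| = 1 − 0.376 = 0.624
~w = 1 − 0.452 = 0.548
(~~t ↔ ~(u ↔ (w ⊕ (w → ~v)))) ⊗ ~w = max(0, 0.624 + 0.548 − 1) = max(0, 0.172) = 0.172
~((~~t ↔ ~(u ↔ (w ⊕ (w → ~v)))) ⊗ ~w) = 1 − 0.172 = 0.828
~~((~~t ↔ ~(u ↔ (w ⊕ (w → ~v)))) ⊗ ~w) = 1 − 0.828 = 0.172

0.172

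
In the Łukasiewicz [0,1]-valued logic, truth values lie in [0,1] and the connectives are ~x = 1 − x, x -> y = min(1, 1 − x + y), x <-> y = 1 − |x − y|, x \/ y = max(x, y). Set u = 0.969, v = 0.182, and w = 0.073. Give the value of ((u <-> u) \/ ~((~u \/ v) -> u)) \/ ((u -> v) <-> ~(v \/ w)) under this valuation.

u <-> u = 1 − |0.969 − 0.969| = 1 − 0.000 = 1.000
~u = 1 − 0.969 = 0.031
~u \/ v = max(0.031, 0.182) = 0.182
(~u \/ v) -> u = min(1, 1 − 0.182 + 0.969) = min(1, 1.787) = 1.000
~((~u \/ v) -> u) = 1 − 1.000 = 0.000
(u <-> u) \/ ~((~u \/ v) -> u) = max(1.000, 0.000) = 1.000
u -> v = min(1, 1 − 0.969 + 0.182) = min(1, 0.213) = 0.213
v \/ w = max(0.182, 0.073) = 0.182
~(v \/ w) = 1 − 0.182 = 0.818
(u -> v) <-> ~(v \/ w) = 1 − |0.213 − 0.818| = 1 − 0.605 = 0.395
((u <-> u) \/ ~((~u \/ v) -> u)) \/ ((u -> v) <-> ~(v \/ w)) = max(1.000, 0.395) = 1.000

1.000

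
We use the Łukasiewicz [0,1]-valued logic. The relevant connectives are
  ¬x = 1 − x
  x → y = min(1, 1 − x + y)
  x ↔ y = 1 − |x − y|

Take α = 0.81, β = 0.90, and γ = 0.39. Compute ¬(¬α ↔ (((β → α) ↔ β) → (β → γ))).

0.31

¬α = 1 − 0.81 = 0.19
β → α = min(1, 1 − 0.90 + 0.81) = min(1, 0.91) = 0.91
(β → α) ↔ β = 1 − |0.91 − 0.90| = 1 − 0.01 = 0.99
β → γ = min(1, 1 − 0.90 + 0.39) = min(1, 0.49) = 0.49
((β → α) ↔ β) → (β → γ) = min(1, 1 − 0.99 + 0.49) = min(1, 0.50) = 0.50
¬α ↔ (((β → α) ↔ β) → (β → γ)) = 1 − |0.19 − 0.50| = 1 − 0.31 = 0.69
¬(¬α ↔ (((β → α) ↔ β) → (β → γ))) = 1 − 0.69 = 0.31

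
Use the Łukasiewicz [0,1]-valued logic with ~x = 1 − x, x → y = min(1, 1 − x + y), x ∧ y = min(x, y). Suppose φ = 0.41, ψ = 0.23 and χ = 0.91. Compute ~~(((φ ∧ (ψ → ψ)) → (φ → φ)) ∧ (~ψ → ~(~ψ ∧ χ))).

ψ → ψ = min(1, 1 − 0.23 + 0.23) = min(1, 1.00) = 1.00
φ ∧ (ψ → ψ) = min(0.41, 1.00) = 0.41
φ → φ = min(1, 1 − 0.41 + 0.41) = min(1, 1.00) = 1.00
(φ ∧ (ψ → ψ)) → (φ → φ) = min(1, 1 − 0.41 + 1.00) = min(1, 1.59) = 1.00
~ψ = 1 − 0.23 = 0.77
~ψ ∧ χ = min(0.77, 0.91) = 0.77
~(~ψ ∧ χ) = 1 − 0.77 = 0.23
~ψ → ~(~ψ ∧ χ) = min(1, 1 − 0.77 + 0.23) = min(1, 0.46) = 0.46
((φ ∧ (ψ → ψ)) → (φ → φ)) ∧ (~ψ → ~(~ψ ∧ χ)) = min(1.00, 0.46) = 0.46
~(((φ ∧ (ψ → ψ)) → (φ → φ)) ∧ (~ψ → ~(~ψ ∧ χ))) = 1 − 0.46 = 0.54
~~(((φ ∧ (ψ → ψ)) → (φ → φ)) ∧ (~ψ → ~(~ψ ∧ χ))) = 1 − 0.54 = 0.46

0.46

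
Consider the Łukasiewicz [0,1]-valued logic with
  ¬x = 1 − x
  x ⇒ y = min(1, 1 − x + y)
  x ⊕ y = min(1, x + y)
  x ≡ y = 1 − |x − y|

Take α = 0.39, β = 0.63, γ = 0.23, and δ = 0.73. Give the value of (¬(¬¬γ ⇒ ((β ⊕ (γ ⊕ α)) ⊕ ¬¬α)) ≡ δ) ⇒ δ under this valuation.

¬γ = 1 − 0.23 = 0.77
¬¬γ = 1 − 0.77 = 0.23
γ ⊕ α = min(1, 0.23 + 0.39) = min(1, 0.62) = 0.62
β ⊕ (γ ⊕ α) = min(1, 0.63 + 0.62) = min(1, 1.25) = 1.00
¬α = 1 − 0.39 = 0.61
¬¬α = 1 − 0.61 = 0.39
(β ⊕ (γ ⊕ α)) ⊕ ¬¬α = min(1, 1.00 + 0.39) = min(1, 1.39) = 1.00
¬¬γ ⇒ ((β ⊕ (γ ⊕ α)) ⊕ ¬¬α) = min(1, 1 − 0.23 + 1.00) = min(1, 1.77) = 1.00
¬(¬¬γ ⇒ ((β ⊕ (γ ⊕ α)) ⊕ ¬¬α)) = 1 − 1.00 = 0.00
¬(¬¬γ ⇒ ((β ⊕ (γ ⊕ α)) ⊕ ¬¬α)) ≡ δ = 1 − |0.00 − 0.73| = 1 − 0.73 = 0.27
(¬(¬¬γ ⇒ ((β ⊕ (γ ⊕ α)) ⊕ ¬¬α)) ≡ δ) ⇒ δ = min(1, 1 − 0.27 + 0.73) = min(1, 1.46) = 1.00

1.00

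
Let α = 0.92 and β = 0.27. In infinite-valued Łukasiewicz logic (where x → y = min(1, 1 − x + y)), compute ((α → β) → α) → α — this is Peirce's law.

α → β = min(1, 1 − 0.92 + 0.27) = min(1, 0.35) = 0.35
(α → β) → α = min(1, 1 − 0.35 + 0.92) = min(1, 1.57) = 1.00
((α → β) → α) → α = min(1, 1 − 1.00 + 0.92) = min(1, 0.92) = 0.92
(The value 0.92 < 1 shows this instance is not satisfied; not a Ł∞-tautology in general.)

0.92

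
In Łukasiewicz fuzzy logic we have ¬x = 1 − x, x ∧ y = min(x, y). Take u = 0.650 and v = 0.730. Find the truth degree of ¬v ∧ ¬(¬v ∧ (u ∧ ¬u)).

¬v = 1 − 0.730 = 0.270
¬u = 1 − 0.650 = 0.350
u ∧ ¬u = min(0.650, 0.350) = 0.350
¬v ∧ (u ∧ ¬u) = min(0.270, 0.350) = 0.270
¬(¬v ∧ (u ∧ ¬u)) = 1 − 0.270 = 0.730
¬v ∧ ¬(¬v ∧ (u ∧ ¬u)) = min(0.270, 0.730) = 0.270

0.270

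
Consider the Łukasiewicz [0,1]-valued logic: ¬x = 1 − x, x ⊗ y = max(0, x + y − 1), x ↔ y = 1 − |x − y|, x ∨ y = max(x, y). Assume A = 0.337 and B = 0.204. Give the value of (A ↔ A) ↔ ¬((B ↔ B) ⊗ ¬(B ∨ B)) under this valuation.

0.204

A ↔ A = 1 − |0.337 − 0.337| = 1 − 0.000 = 1.000
B ↔ B = 1 − |0.204 − 0.204| = 1 − 0.000 = 1.000
B ∨ B = max(0.204, 0.204) = 0.204
¬(B ∨ B) = 1 − 0.204 = 0.796
(B ↔ B) ⊗ ¬(B ∨ B) = max(0, 1.000 + 0.796 − 1) = max(0, 0.796) = 0.796
¬((B ↔ B) ⊗ ¬(B ∨ B)) = 1 − 0.796 = 0.204
(A ↔ A) ↔ ¬((B ↔ B) ⊗ ¬(B ∨ B)) = 1 − |1.000 − 0.204| = 1 − 0.796 = 0.204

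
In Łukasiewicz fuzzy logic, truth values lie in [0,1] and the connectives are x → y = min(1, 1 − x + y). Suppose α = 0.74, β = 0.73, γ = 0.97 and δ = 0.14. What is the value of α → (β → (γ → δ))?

γ → δ = min(1, 1 − 0.97 + 0.14) = min(1, 0.17) = 0.17
β → (γ → δ) = min(1, 1 − 0.73 + 0.17) = min(1, 0.44) = 0.44
α → (β → (γ → δ)) = min(1, 1 − 0.74 + 0.44) = min(1, 0.70) = 0.70

0.70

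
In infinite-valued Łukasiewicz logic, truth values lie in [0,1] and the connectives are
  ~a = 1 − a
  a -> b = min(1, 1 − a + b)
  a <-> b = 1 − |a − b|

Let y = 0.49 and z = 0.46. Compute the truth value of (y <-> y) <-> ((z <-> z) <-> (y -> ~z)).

y <-> y = 1 − |0.49 − 0.49| = 1 − 0.00 = 1.00
z <-> z = 1 − |0.46 − 0.46| = 1 − 0.00 = 1.00
~z = 1 − 0.46 = 0.54
y -> ~z = min(1, 1 − 0.49 + 0.54) = min(1, 1.05) = 1.00
(z <-> z) <-> (y -> ~z) = 1 − |1.00 − 1.00| = 1 − 0.00 = 1.00
(y <-> y) <-> ((z <-> z) <-> (y -> ~z)) = 1 − |1.00 − 1.00| = 1 − 0.00 = 1.00

1.00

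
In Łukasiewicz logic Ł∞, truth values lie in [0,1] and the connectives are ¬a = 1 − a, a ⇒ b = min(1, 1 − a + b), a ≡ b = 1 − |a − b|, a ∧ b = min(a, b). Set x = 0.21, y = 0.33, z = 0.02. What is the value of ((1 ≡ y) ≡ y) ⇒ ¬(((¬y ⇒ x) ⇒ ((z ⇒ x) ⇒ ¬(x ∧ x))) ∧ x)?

1 ≡ y = 1 − |1.00 − 0.33| = 1 − 0.67 = 0.33
(1 ≡ y) ≡ y = 1 − |0.33 − 0.33| = 1 − 0.00 = 1.00
¬y = 1 − 0.33 = 0.67
¬y ⇒ x = min(1, 1 − 0.67 + 0.21) = min(1, 0.54) = 0.54
z ⇒ x = min(1, 1 − 0.02 + 0.21) = min(1, 1.19) = 1.00
x ∧ x = min(0.21, 0.21) = 0.21
¬(x ∧ x) = 1 − 0.21 = 0.79
(z ⇒ x) ⇒ ¬(x ∧ x) = min(1, 1 − 1.00 + 0.79) = min(1, 0.79) = 0.79
(¬y ⇒ x) ⇒ ((z ⇒ x) ⇒ ¬(x ∧ x)) = min(1, 1 − 0.54 + 0.79) = min(1, 1.25) = 1.00
((¬y ⇒ x) ⇒ ((z ⇒ x) ⇒ ¬(x ∧ x))) ∧ x = min(1.00, 0.21) = 0.21
¬(((¬y ⇒ x) ⇒ ((z ⇒ x) ⇒ ¬(x ∧ x))) ∧ x) = 1 − 0.21 = 0.79
((1 ≡ y) ≡ y) ⇒ ¬(((¬y ⇒ x) ⇒ ((z ⇒ x) ⇒ ¬(x ∧ x))) ∧ x) = min(1, 1 − 1.00 + 0.79) = min(1, 0.79) = 0.79

0.79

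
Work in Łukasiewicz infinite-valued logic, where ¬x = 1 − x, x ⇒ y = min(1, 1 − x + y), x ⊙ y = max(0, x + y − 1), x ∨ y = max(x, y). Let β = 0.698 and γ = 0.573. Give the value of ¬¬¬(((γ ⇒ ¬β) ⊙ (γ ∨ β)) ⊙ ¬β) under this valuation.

1.000

¬β = 1 − 0.698 = 0.302
γ ⇒ ¬β = min(1, 1 − 0.573 + 0.302) = min(1, 0.729) = 0.729
γ ∨ β = max(0.573, 0.698) = 0.698
(γ ⇒ ¬β) ⊙ (γ ∨ β) = max(0, 0.729 + 0.698 − 1) = max(0, 0.427) = 0.427
((γ ⇒ ¬β) ⊙ (γ ∨ β)) ⊙ ¬β = max(0, 0.427 + 0.302 − 1) = max(0, -0.271) = 0.000
¬(((γ ⇒ ¬β) ⊙ (γ ∨ β)) ⊙ ¬β) = 1 − 0.000 = 1.000
¬¬(((γ ⇒ ¬β) ⊙ (γ ∨ β)) ⊙ ¬β) = 1 − 1.000 = 0.000
¬¬¬(((γ ⇒ ¬β) ⊙ (γ ∨ β)) ⊙ ¬β) = 1 − 0.000 = 1.000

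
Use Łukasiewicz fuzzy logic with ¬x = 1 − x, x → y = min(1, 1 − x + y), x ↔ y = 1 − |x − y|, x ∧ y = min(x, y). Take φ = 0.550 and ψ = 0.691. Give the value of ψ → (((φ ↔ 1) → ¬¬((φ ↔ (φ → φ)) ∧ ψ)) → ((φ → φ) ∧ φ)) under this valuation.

φ ↔ 1 = 1 − |0.550 − 1.000| = 1 − 0.450 = 0.550
φ → φ = min(1, 1 − 0.550 + 0.550) = min(1, 1.000) = 1.000
φ ↔ (φ → φ) = 1 − |0.550 − 1.000| = 1 − 0.450 = 0.550
(φ ↔ (φ → φ)) ∧ ψ = min(0.550, 0.691) = 0.550
¬((φ ↔ (φ → φ)) ∧ ψ) = 1 − 0.550 = 0.450
¬¬((φ ↔ (φ → φ)) ∧ ψ) = 1 − 0.450 = 0.550
(φ ↔ 1) → ¬¬((φ ↔ (φ → φ)) ∧ ψ) = min(1, 1 − 0.550 + 0.550) = min(1, 1.000) = 1.000
(φ → φ) ∧ φ = min(1.000, 0.550) = 0.550
((φ ↔ 1) → ¬¬((φ ↔ (φ → φ)) ∧ ψ)) → ((φ → φ) ∧ φ) = min(1, 1 − 1.000 + 0.550) = min(1, 0.550) = 0.550
ψ → (((φ ↔ 1) → ¬¬((φ ↔ (φ → φ)) ∧ ψ)) → ((φ → φ) ∧ φ)) = min(1, 1 − 0.691 + 0.550) = min(1, 0.859) = 0.859

0.859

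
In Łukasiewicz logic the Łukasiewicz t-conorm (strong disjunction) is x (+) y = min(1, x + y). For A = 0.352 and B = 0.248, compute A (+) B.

A (+) B = min(1, 0.352 + 0.248) = min(1, 0.600) = 0.600
For comparison, the Gödel t-conorm max(x, y) would give 0.352.

0.600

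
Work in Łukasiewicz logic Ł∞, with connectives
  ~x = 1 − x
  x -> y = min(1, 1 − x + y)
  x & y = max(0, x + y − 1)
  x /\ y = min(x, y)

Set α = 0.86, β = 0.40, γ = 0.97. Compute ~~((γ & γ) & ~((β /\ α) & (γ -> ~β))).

0.91

γ & γ = max(0, 0.97 + 0.97 − 1) = max(0, 0.94) = 0.94
β /\ α = min(0.40, 0.86) = 0.40
~β = 1 − 0.40 = 0.60
γ -> ~β = min(1, 1 − 0.97 + 0.60) = min(1, 0.63) = 0.63
(β /\ α) & (γ -> ~β) = max(0, 0.40 + 0.63 − 1) = max(0, 0.03) = 0.03
~((β /\ α) & (γ -> ~β)) = 1 − 0.03 = 0.97
(γ & γ) & ~((β /\ α) & (γ -> ~β)) = max(0, 0.94 + 0.97 − 1) = max(0, 0.91) = 0.91
~((γ & γ) & ~((β /\ α) & (γ -> ~β))) = 1 − 0.91 = 0.09
~~((γ & γ) & ~((β /\ α) & (γ -> ~β))) = 1 − 0.09 = 0.91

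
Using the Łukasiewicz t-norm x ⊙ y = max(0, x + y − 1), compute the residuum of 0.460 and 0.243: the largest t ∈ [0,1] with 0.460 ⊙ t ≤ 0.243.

0.783

The residuum of the Łukasiewicz t-norm gives the supremum: min(1, 1 − 0.460 + 0.243).
1 − 0.460 + 0.243 = 0.783, so t = min(1, 0.783) = 0.783.
Check: 0.460 ⊙ 0.783 = max(0, 0.243) = 0.243 ≤ 0.243.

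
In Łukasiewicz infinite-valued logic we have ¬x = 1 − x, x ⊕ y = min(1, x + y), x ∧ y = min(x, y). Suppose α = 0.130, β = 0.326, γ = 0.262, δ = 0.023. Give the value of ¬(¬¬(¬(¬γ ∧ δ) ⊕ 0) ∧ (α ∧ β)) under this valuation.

0.870

¬γ = 1 − 0.262 = 0.738
¬γ ∧ δ = min(0.738, 0.023) = 0.023
¬(¬γ ∧ δ) = 1 − 0.023 = 0.977
¬(¬γ ∧ δ) ⊕ 0 = min(1, 0.977 + 0.000) = min(1, 0.977) = 0.977
¬(¬(¬γ ∧ δ) ⊕ 0) = 1 − 0.977 = 0.023
¬¬(¬(¬γ ∧ δ) ⊕ 0) = 1 − 0.023 = 0.977
α ∧ β = min(0.130, 0.326) = 0.130
¬¬(¬(¬γ ∧ δ) ⊕ 0) ∧ (α ∧ β) = min(0.977, 0.130) = 0.130
¬(¬¬(¬(¬γ ∧ δ) ⊕ 0) ∧ (α ∧ β)) = 1 − 0.130 = 0.870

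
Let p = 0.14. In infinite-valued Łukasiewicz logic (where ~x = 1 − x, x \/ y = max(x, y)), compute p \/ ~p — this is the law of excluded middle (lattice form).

~p = 1 − 0.14 = 0.86
p \/ ~p = max(0.14, 0.86) = 0.86
(The value 0.86 < 1 shows this instance is not satisfied; not a Ł∞-tautology — its value is max(a, 1−a).)

0.86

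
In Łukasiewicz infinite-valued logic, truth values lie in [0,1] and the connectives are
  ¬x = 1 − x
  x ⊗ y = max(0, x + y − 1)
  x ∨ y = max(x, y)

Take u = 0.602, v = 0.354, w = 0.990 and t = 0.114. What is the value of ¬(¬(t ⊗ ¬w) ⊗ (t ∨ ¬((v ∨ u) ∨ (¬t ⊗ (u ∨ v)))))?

0.602

¬w = 1 − 0.990 = 0.010
t ⊗ ¬w = max(0, 0.114 + 0.010 − 1) = max(0, -0.876) = 0.000
¬(t ⊗ ¬w) = 1 − 0.000 = 1.000
v ∨ u = max(0.354, 0.602) = 0.602
¬t = 1 − 0.114 = 0.886
u ∨ v = max(0.602, 0.354) = 0.602
¬t ⊗ (u ∨ v) = max(0, 0.886 + 0.602 − 1) = max(0, 0.488) = 0.488
(v ∨ u) ∨ (¬t ⊗ (u ∨ v)) = max(0.602, 0.488) = 0.602
¬((v ∨ u) ∨ (¬t ⊗ (u ∨ v))) = 1 − 0.602 = 0.398
t ∨ ¬((v ∨ u) ∨ (¬t ⊗ (u ∨ v))) = max(0.114, 0.398) = 0.398
¬(t ⊗ ¬w) ⊗ (t ∨ ¬((v ∨ u) ∨ (¬t ⊗ (u ∨ v)))) = max(0, 1.000 + 0.398 − 1) = max(0, 0.398) = 0.398
¬(¬(t ⊗ ¬w) ⊗ (t ∨ ¬((v ∨ u) ∨ (¬t ⊗ (u ∨ v))))) = 1 − 0.398 = 0.602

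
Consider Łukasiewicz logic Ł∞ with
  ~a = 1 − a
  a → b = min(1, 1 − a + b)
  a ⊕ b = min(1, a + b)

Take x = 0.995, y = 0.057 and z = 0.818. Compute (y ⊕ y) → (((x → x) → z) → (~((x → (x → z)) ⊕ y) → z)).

1.000

y ⊕ y = min(1, 0.057 + 0.057) = min(1, 0.114) = 0.114
x → x = min(1, 1 − 0.995 + 0.995) = min(1, 1.000) = 1.000
(x → x) → z = min(1, 1 − 1.000 + 0.818) = min(1, 0.818) = 0.818
x → z = min(1, 1 − 0.995 + 0.818) = min(1, 0.823) = 0.823
x → (x → z) = min(1, 1 − 0.995 + 0.823) = min(1, 0.828) = 0.828
(x → (x → z)) ⊕ y = min(1, 0.828 + 0.057) = min(1, 0.885) = 0.885
~((x → (x → z)) ⊕ y) = 1 − 0.885 = 0.115
~((x → (x → z)) ⊕ y) → z = min(1, 1 − 0.115 + 0.818) = min(1, 1.703) = 1.000
((x → x) → z) → (~((x → (x → z)) ⊕ y) → z) = min(1, 1 − 0.818 + 1.000) = min(1, 1.182) = 1.000
(y ⊕ y) → (((x → x) → z) → (~((x → (x → z)) ⊕ y) → z)) = min(1, 1 − 0.114 + 1.000) = min(1, 1.886) = 1.000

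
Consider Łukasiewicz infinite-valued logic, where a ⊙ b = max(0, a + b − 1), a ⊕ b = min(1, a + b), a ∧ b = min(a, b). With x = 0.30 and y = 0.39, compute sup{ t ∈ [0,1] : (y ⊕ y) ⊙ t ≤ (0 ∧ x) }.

0.22

y ⊕ y = min(1, 0.39 + 0.39) = min(1, 0.78) = 0.78
So the left factor is y ⊕ y = 0.78.
0 ∧ x = min(0.00, 0.30) = 0.00
So the right-hand bound is 0 ∧ x = 0.00.
The residuum of the Łukasiewicz t-norm gives the supremum: min(1, 1 − 0.78 + 0.00).
1 − 0.78 + 0.00 = 0.22, so t = min(1, 0.22) = 0.22.
Check: 0.78 ⊙ 0.22 = max(0, 0.00) = 0.00 ≤ 0.00.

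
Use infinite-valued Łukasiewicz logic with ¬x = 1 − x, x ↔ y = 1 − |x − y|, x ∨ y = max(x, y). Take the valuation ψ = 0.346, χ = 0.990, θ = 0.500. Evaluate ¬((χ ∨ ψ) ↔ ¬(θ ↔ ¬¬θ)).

χ ∨ ψ = max(0.990, 0.346) = 0.990
¬θ = 1 − 0.500 = 0.500
¬¬θ = 1 − 0.500 = 0.500
θ ↔ ¬¬θ = 1 − |0.500 − 0.500| = 1 − 0.000 = 1.000
¬(θ ↔ ¬¬θ) = 1 − 1.000 = 0.000
(χ ∨ ψ) ↔ ¬(θ ↔ ¬¬θ) = 1 − |0.990 − 0.000| = 1 − 0.990 = 0.010
¬((χ ∨ ψ) ↔ ¬(θ ↔ ¬¬θ)) = 1 − 0.010 = 0.990

0.990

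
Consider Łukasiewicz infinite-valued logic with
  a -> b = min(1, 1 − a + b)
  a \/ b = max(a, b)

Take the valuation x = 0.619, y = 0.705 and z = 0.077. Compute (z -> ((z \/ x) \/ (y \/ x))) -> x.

0.619

z \/ x = max(0.077, 0.619) = 0.619
y \/ x = max(0.705, 0.619) = 0.705
(z \/ x) \/ (y \/ x) = max(0.619, 0.705) = 0.705
z -> ((z \/ x) \/ (y \/ x)) = min(1, 1 − 0.077 + 0.705) = min(1, 1.628) = 1.000
(z -> ((z \/ x) \/ (y \/ x))) -> x = min(1, 1 − 1.000 + 0.619) = min(1, 0.619) = 0.619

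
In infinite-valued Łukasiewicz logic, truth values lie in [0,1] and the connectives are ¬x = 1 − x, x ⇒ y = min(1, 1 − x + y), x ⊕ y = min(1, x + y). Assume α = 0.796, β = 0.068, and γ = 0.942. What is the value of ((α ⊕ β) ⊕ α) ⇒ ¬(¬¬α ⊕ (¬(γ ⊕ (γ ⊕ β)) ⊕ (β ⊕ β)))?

0.068

α ⊕ β = min(1, 0.796 + 0.068) = min(1, 0.864) = 0.864
(α ⊕ β) ⊕ α = min(1, 0.864 + 0.796) = min(1, 1.660) = 1.000
¬α = 1 − 0.796 = 0.204
¬¬α = 1 − 0.204 = 0.796
γ ⊕ β = min(1, 0.942 + 0.068) = min(1, 1.010) = 1.000
γ ⊕ (γ ⊕ β) = min(1, 0.942 + 1.000) = min(1, 1.942) = 1.000
¬(γ ⊕ (γ ⊕ β)) = 1 − 1.000 = 0.000
β ⊕ β = min(1, 0.068 + 0.068) = min(1, 0.136) = 0.136
¬(γ ⊕ (γ ⊕ β)) ⊕ (β ⊕ β) = min(1, 0.000 + 0.136) = min(1, 0.136) = 0.136
¬¬α ⊕ (¬(γ ⊕ (γ ⊕ β)) ⊕ (β ⊕ β)) = min(1, 0.796 + 0.136) = min(1, 0.932) = 0.932
¬(¬¬α ⊕ (¬(γ ⊕ (γ ⊕ β)) ⊕ (β ⊕ β))) = 1 − 0.932 = 0.068
((α ⊕ β) ⊕ α) ⇒ ¬(¬¬α ⊕ (¬(γ ⊕ (γ ⊕ β)) ⊕ (β ⊕ β))) = min(1, 1 − 1.000 + 0.068) = min(1, 0.068) = 0.068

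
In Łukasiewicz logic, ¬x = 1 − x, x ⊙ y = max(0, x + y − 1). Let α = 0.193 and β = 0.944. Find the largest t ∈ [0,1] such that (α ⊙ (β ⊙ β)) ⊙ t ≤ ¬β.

β ⊙ β = max(0, 0.944 + 0.944 − 1) = max(0, 0.888) = 0.888
α ⊙ (β ⊙ β) = max(0, 0.193 + 0.888 − 1) = max(0, 0.081) = 0.081
So the left factor is α ⊙ (β ⊙ β) = 0.081.
¬β = 1 − 0.944 = 0.056
So the right-hand bound is ¬β = 0.056.
The residuum of the Łukasiewicz t-norm gives the supremum: min(1, 1 − 0.081 + 0.056).
1 − 0.081 + 0.056 = 0.975, so t = min(1, 0.975) = 0.975.
Check: 0.081 ⊙ 0.975 = max(0, 0.056) = 0.056 ≤ 0.056.

0.975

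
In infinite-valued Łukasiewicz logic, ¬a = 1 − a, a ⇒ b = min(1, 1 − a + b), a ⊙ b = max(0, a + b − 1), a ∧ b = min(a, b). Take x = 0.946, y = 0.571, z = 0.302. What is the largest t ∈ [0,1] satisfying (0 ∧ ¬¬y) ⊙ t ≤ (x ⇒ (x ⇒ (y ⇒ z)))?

1.000

¬y = 1 − 0.571 = 0.429
¬¬y = 1 − 0.429 = 0.571
0 ∧ ¬¬y = min(0.000, 0.571) = 0.000
So the left factor is 0 ∧ ¬¬y = 0.000.
y ⇒ z = min(1, 1 − 0.571 + 0.302) = min(1, 0.731) = 0.731
x ⇒ (y ⇒ z) = min(1, 1 − 0.946 + 0.731) = min(1, 0.785) = 0.785
x ⇒ (x ⇒ (y ⇒ z)) = min(1, 1 − 0.946 + 0.785) = min(1, 0.839) = 0.839
So the right-hand bound is x ⇒ (x ⇒ (y ⇒ z)) = 0.839.
The residuum of the Łukasiewicz t-norm gives the supremum: min(1, 1 − 0.000 + 0.839).
1 − 0.000 + 0.839 = 1.839, so t = min(1, 1.839) = 1.000.
Check: 0.000 ⊙ 1.000 = max(0, 0.000) = 0.000 ≤ 0.839.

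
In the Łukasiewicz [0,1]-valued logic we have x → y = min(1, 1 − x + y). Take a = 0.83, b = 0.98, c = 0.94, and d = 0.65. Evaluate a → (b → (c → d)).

0.90

c → d = min(1, 1 − 0.94 + 0.65) = min(1, 0.71) = 0.71
b → (c → d) = min(1, 1 − 0.98 + 0.71) = min(1, 0.73) = 0.73
a → (b → (c → d)) = min(1, 1 − 0.83 + 0.73) = min(1, 0.90) = 0.90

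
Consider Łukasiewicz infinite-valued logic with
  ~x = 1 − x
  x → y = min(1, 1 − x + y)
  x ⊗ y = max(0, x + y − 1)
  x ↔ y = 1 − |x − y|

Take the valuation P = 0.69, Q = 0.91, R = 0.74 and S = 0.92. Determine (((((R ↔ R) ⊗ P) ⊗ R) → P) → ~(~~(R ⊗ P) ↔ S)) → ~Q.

R ↔ R = 1 − |0.74 − 0.74| = 1 − 0.00 = 1.00
(R ↔ R) ⊗ P = max(0, 1.00 + 0.69 − 1) = max(0, 0.69) = 0.69
((R ↔ R) ⊗ P) ⊗ R = max(0, 0.69 + 0.74 − 1) = max(0, 0.43) = 0.43
(((R ↔ R) ⊗ P) ⊗ R) → P = min(1, 1 − 0.43 + 0.69) = min(1, 1.26) = 1.00
R ⊗ P = max(0, 0.74 + 0.69 − 1) = max(0, 0.43) = 0.43
~(R ⊗ P) = 1 − 0.43 = 0.57
~~(R ⊗ P) = 1 − 0.57 = 0.43
~~(R ⊗ P) ↔ S = 1 − |0.43 − 0.92| = 1 − 0.49 = 0.51
~(~~(R ⊗ P) ↔ S) = 1 − 0.51 = 0.49
((((R ↔ R) ⊗ P) ⊗ R) → P) → ~(~~(R ⊗ P) ↔ S) = min(1, 1 − 1.00 + 0.49) = min(1, 0.49) = 0.49
~Q = 1 − 0.91 = 0.09
(((((R ↔ R) ⊗ P) ⊗ R) → P) → ~(~~(R ⊗ P) ↔ S)) → ~Q = min(1, 1 − 0.49 + 0.09) = min(1, 0.60) = 0.60

0.60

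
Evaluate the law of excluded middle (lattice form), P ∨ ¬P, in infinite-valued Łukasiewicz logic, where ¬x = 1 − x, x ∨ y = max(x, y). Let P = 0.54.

0.54

¬P = 1 − 0.54 = 0.46
P ∨ ¬P = max(0.54, 0.46) = 0.54
(The value 0.54 < 1 shows this instance is not satisfied; not a Ł∞-tautology — its value is max(a, 1−a).)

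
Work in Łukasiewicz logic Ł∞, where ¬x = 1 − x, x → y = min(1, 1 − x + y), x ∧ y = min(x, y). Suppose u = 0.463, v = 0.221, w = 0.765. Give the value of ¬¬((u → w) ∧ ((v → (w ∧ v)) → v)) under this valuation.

u → w = min(1, 1 − 0.463 + 0.765) = min(1, 1.302) = 1.000
w ∧ v = min(0.765, 0.221) = 0.221
v → (w ∧ v) = min(1, 1 − 0.221 + 0.221) = min(1, 1.000) = 1.000
(v → (w ∧ v)) → v = min(1, 1 − 1.000 + 0.221) = min(1, 0.221) = 0.221
(u → w) ∧ ((v → (w ∧ v)) → v) = min(1.000, 0.221) = 0.221
¬((u → w) ∧ ((v → (w ∧ v)) → v)) = 1 − 0.221 = 0.779
¬¬((u → w) ∧ ((v → (w ∧ v)) → v)) = 1 − 0.779 = 0.221

0.221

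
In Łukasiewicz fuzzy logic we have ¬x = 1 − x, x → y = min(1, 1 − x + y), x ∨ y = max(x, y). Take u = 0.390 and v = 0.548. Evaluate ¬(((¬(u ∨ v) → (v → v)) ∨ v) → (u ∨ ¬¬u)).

u ∨ v = max(0.390, 0.548) = 0.548
¬(u ∨ v) = 1 − 0.548 = 0.452
v → v = min(1, 1 − 0.548 + 0.548) = min(1, 1.000) = 1.000
¬(u ∨ v) → (v → v) = min(1, 1 − 0.452 + 1.000) = min(1, 1.548) = 1.000
(¬(u ∨ v) → (v → v)) ∨ v = max(1.000, 0.548) = 1.000
¬u = 1 − 0.390 = 0.610
¬¬u = 1 − 0.610 = 0.390
u ∨ ¬¬u = max(0.390, 0.390) = 0.390
((¬(u ∨ v) → (v → v)) ∨ v) → (u ∨ ¬¬u) = min(1, 1 − 1.000 + 0.390) = min(1, 0.390) = 0.390
¬(((¬(u ∨ v) → (v → v)) ∨ v) → (u ∨ ¬¬u)) = 1 − 0.390 = 0.610

0.610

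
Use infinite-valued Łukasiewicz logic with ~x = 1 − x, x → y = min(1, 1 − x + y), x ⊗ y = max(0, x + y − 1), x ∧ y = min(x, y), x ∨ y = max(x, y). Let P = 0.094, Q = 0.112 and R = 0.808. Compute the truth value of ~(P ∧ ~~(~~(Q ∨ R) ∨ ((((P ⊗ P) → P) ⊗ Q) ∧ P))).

Q ∨ R = max(0.112, 0.808) = 0.808
~(Q ∨ R) = 1 − 0.808 = 0.192
~~(Q ∨ R) = 1 − 0.192 = 0.808
P ⊗ P = max(0, 0.094 + 0.094 − 1) = max(0, -0.812) = 0.000
(P ⊗ P) → P = min(1, 1 − 0.000 + 0.094) = min(1, 1.094) = 1.000
((P ⊗ P) → P) ⊗ Q = max(0, 1.000 + 0.112 − 1) = max(0, 0.112) = 0.112
(((P ⊗ P) → P) ⊗ Q) ∧ P = min(0.112, 0.094) = 0.094
~~(Q ∨ R) ∨ ((((P ⊗ P) → P) ⊗ Q) ∧ P) = max(0.808, 0.094) = 0.808
~(~~(Q ∨ R) ∨ ((((P ⊗ P) → P) ⊗ Q) ∧ P)) = 1 − 0.808 = 0.192
~~(~~(Q ∨ R) ∨ ((((P ⊗ P) → P) ⊗ Q) ∧ P)) = 1 − 0.192 = 0.808
P ∧ ~~(~~(Q ∨ R) ∨ ((((P ⊗ P) → P) ⊗ Q) ∧ P)) = min(0.094, 0.808) = 0.094
~(P ∧ ~~(~~(Q ∨ R) ∨ ((((P ⊗ P) → P) ⊗ Q) ∧ P))) = 1 − 0.094 = 0.906

0.906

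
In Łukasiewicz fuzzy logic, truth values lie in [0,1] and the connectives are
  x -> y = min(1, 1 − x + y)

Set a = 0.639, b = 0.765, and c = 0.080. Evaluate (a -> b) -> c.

a -> b = min(1, 1 − 0.639 + 0.765) = min(1, 1.126) = 1.000
(a -> b) -> c = min(1, 1 − 1.000 + 0.080) = min(1, 0.080) = 0.080

0.080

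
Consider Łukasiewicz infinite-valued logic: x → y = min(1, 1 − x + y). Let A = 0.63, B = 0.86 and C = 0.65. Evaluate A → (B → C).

1.00

B → C = min(1, 1 − 0.86 + 0.65) = min(1, 0.79) = 0.79
A → (B → C) = min(1, 1 − 0.63 + 0.79) = min(1, 1.16) = 1.00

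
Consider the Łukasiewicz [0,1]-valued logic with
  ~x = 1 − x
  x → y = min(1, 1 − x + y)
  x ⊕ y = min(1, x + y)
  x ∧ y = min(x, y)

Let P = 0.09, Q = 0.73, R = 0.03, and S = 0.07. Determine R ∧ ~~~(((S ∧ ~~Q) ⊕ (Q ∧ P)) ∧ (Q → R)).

0.03

~Q = 1 − 0.73 = 0.27
~~Q = 1 − 0.27 = 0.73
S ∧ ~~Q = min(0.07, 0.73) = 0.07
Q ∧ P = min(0.73, 0.09) = 0.09
(S ∧ ~~Q) ⊕ (Q ∧ P) = min(1, 0.07 + 0.09) = min(1, 0.16) = 0.16
Q → R = min(1, 1 − 0.73 + 0.03) = min(1, 0.30) = 0.30
((S ∧ ~~Q) ⊕ (Q ∧ P)) ∧ (Q → R) = min(0.16, 0.30) = 0.16
~(((S ∧ ~~Q) ⊕ (Q ∧ P)) ∧ (Q → R)) = 1 − 0.16 = 0.84
~~(((S ∧ ~~Q) ⊕ (Q ∧ P)) ∧ (Q → R)) = 1 − 0.84 = 0.16
~~~(((S ∧ ~~Q) ⊕ (Q ∧ P)) ∧ (Q → R)) = 1 − 0.16 = 0.84
R ∧ ~~~(((S ∧ ~~Q) ⊕ (Q ∧ P)) ∧ (Q → R)) = min(0.03, 0.84) = 0.03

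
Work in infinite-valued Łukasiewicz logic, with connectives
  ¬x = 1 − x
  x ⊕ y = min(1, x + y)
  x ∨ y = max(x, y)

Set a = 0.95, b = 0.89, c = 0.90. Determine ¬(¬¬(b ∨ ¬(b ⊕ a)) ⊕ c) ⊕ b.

0.89

b ⊕ a = min(1, 0.89 + 0.95) = min(1, 1.84) = 1.00
¬(b ⊕ a) = 1 − 1.00 = 0.00
b ∨ ¬(b ⊕ a) = max(0.89, 0.00) = 0.89
¬(b ∨ ¬(b ⊕ a)) = 1 − 0.89 = 0.11
¬¬(b ∨ ¬(b ⊕ a)) = 1 − 0.11 = 0.89
¬¬(b ∨ ¬(b ⊕ a)) ⊕ c = min(1, 0.89 + 0.90) = min(1, 1.79) = 1.00
¬(¬¬(b ∨ ¬(b ⊕ a)) ⊕ c) = 1 − 1.00 = 0.00
¬(¬¬(b ∨ ¬(b ⊕ a)) ⊕ c) ⊕ b = min(1, 0.00 + 0.89) = min(1, 0.89) = 0.89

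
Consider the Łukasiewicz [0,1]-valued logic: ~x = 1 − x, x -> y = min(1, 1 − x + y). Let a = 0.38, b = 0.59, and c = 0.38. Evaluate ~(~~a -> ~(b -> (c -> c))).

~a = 1 − 0.38 = 0.62
~~a = 1 − 0.62 = 0.38
c -> c = min(1, 1 − 0.38 + 0.38) = min(1, 1.00) = 1.00
b -> (c -> c) = min(1, 1 − 0.59 + 1.00) = min(1, 1.41) = 1.00
~(b -> (c -> c)) = 1 − 1.00 = 0.00
~~a -> ~(b -> (c -> c)) = min(1, 1 − 0.38 + 0.00) = min(1, 0.62) = 0.62
~(~~a -> ~(b -> (c -> c))) = 1 − 0.62 = 0.38

0.38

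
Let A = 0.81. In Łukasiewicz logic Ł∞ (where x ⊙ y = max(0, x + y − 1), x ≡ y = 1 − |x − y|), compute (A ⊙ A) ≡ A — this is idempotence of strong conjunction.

0.81

A ⊙ A = max(0, 0.81 + 0.81 − 1) = max(0, 0.62) = 0.62
(A ⊙ A) ≡ A = 1 − |0.62 − 0.81| = 1 − 0.19 = 0.81
(The value 0.81 < 1 shows this instance is not satisfied; fails in Ł∞ since a ⊗ a = max(0, 2a−1) ≠ a in general.)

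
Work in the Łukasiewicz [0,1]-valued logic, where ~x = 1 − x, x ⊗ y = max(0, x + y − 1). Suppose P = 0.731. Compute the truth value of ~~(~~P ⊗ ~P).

~P = 1 − 0.731 = 0.269
~~P = 1 − 0.269 = 0.731
~~P ⊗ ~P = max(0, 0.731 + 0.269 − 1) = max(0, 0.000) = 0.000
~(~~P ⊗ ~P) = 1 − 0.000 = 1.000
~~(~~P ⊗ ~P) = 1 − 1.000 = 0.000

0.000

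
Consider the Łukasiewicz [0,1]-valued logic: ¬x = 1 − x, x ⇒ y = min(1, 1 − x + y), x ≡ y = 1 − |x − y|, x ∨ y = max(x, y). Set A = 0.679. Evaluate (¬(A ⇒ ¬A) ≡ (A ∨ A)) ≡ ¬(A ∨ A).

0.642

¬A = 1 − 0.679 = 0.321
A ⇒ ¬A = min(1, 1 − 0.679 + 0.321) = min(1, 0.642) = 0.642
¬(A ⇒ ¬A) = 1 − 0.642 = 0.358
A ∨ A = max(0.679, 0.679) = 0.679
¬(A ⇒ ¬A) ≡ (A ∨ A) = 1 − |0.358 − 0.679| = 1 − 0.321 = 0.679
¬(A ∨ A) = 1 − 0.679 = 0.321
(¬(A ⇒ ¬A) ≡ (A ∨ A)) ≡ ¬(A ∨ A) = 1 − |0.679 − 0.321| = 1 − 0.358 = 0.642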